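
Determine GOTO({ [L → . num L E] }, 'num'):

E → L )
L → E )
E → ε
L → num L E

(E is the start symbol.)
{ [E → . L )], [E → .], [L → . E )], [L → . num L E], [L → num . L E] }

GOTO(I, 'num') = CLOSURE({ [A → αX.β] : [A → α.Xβ] ∈ I, X = 'num' })

Items with dot before 'num', with the dot advanced:
  [L → . num L E] → [L → num . L E]
Closure of the advanced items:
  [L → num . L E] has the dot before L: add [L → . E )], [L → . num L E]
  [L → . E )] has the dot before E: add [E → . L )], [E → .]

GOTO = { [E → . L )], [E → .], [L → . E )], [L → . num L E], [L → num . L E] }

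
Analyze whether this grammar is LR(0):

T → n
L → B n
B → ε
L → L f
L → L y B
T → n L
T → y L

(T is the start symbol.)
A grammar is LR(0) if no state in the canonical LR(0) collection has:
  - both a shift item (dot before a terminal) and a complete item (shift-reduce conflict), or
  - two or more complete items (reduce-reduce conflict; the accept item [T' → T .] counts as a complete item here).

Augment with T' → T and build the canonical LR(0) collection (I0 = CLOSURE({[T' → . T]}), then GOTO on every symbol after a dot until no new states appear). It has 11 states:
  I0: { [T → . n L], [T → . n], [T → . y L], [T' → . T] }  — shift
  I1: { [T' → T .] }  — accept
  I2: { [B → .], [L → . B n], [L → . L f], [L → . L y B], [T → n . L], [T → n .] }  — 2 reduces
  I3: { [B → .], [L → . B n], [L → . L f], [L → . L y B], [T → y . L] }  — reduce
  I4: { [L → B . n] }  — shift
  I5: { [L → L . f], [L → L . y B], [T → y L .] }  — shift, reduce
  I6: { [L → L f .] }  — reduce
  I7: { [B → .], [L → L y . B] }  — reduce
  I8: { [L → L y B .] }  — reduce
  I9: { [L → B n .] }  — reduce
  I10: { [L → L . f], [L → L . y B], [T → n L .] }  — shift, reduce

Conflict in state I2:
  Reduce-reduce conflict: [B → .] and [T → n .]
So the grammar is NOT LR(0).

Answer: No. Reduce-reduce conflict: [B → .] and [T → n .]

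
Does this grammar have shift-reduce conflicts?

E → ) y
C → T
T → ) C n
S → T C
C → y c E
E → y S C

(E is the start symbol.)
No shift-reduce conflicts

A shift-reduce conflict occurs when an LR(0) state has both:
  - a complete (reduce) item [A → α .] (dot at the end), and
  - a shift item [B → β . c γ] (dot before a terminal).

Augment with E' → E and build the canonical LR(0) collection (I0 = CLOSURE({[E' → . E]}), then GOTO on every symbol after a dot until no new states appear). It has 16 states:
  I0: { [E → . ) y], [E → . y S C], [E' → . E] }  — shift
  I1: { [E → ) . y] }  — shift
  I2: { [E' → E .] }  — accept
  I3: { [E → y . S C], [S → . T C], [T → . ) C n] }  — shift
  I4: { [C → . T], [C → . y c E], [T → ) . C n], [T → . ) C n] }  — shift
  I5: { [C → . T], [C → . y c E], [E → y S . C], [T → . ) C n] }  — shift
  I6: { [C → . T], [C → . y c E], [S → T . C], [T → . ) C n] }  — shift
  I7: { [S → T C .] }  — reduce
  I8: { [C → T .] }  — reduce
  I9: { [C → y . c E] }  — shift
  I10: { [C → y c . E], [E → . ) y], [E → . y S C] }  — shift
  I11: { [C → y c E .] }  — reduce
  I12: { [E → y S C .] }  — reduce
  I13: { [T → ) C . n] }  — shift
  I14: { [T → ) C n .] }  — reduce
  I15: { [E → ) y .] }  — reduce

No state contains both a complete item and a shift item.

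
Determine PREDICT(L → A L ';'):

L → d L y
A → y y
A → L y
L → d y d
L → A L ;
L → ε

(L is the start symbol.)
{ 'd', 'y' }

PREDICT(L → A L ';') = (FIRST(RHS) \ {ε}) ∪ (FOLLOW(L) if ε ∈ FIRST(RHS), i.e. RHS ⇒* ε)
FIRST(A) = { 'd', 'y' }
FIRST(A L ';') = { 'd', 'y' }
ε ∉ FIRST(A L ';'), so FOLLOW(L) is not added.
PREDICT(L → A L ';') = { 'd', 'y' }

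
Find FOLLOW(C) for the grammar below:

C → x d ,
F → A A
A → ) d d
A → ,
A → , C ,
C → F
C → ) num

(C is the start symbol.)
{ $, ',' }

To compute FOLLOW(C), find every occurrence of C on a right-hand side N → α C β: add FIRST(β) \ {ε}, and if β is empty or nullable also add FOLLOW(N). Iterate to a fixed point.

C is the start symbol, so $ ∈ FOLLOW(C).
In A → , C ,: C is followed by ',', add FIRST(',') \ {ε} = { ',' }

Taking the union: FOLLOW(C) = { $, ',' }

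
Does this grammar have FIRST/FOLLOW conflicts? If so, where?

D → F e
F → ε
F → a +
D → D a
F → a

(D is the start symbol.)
A FIRST/FOLLOW conflict occurs when a non-terminal N has a nullable alternative N → β (β ⇒* ε) and another alternative N → α with FIRST(α) ∩ FOLLOW(N) ≠ ∅: on such a lookahead the parser cannot decide between expanding α and letting N vanish via β.

Nullable non-terminals: F.

F: nullable alternative(s) F → ε; FOLLOW(F) = { 'e' }
  F → ε: FIRST \ {ε} = { } — this is the only nullable alternative, skip
  F → a +: FIRST \ {ε} = { 'a' } — disjoint from FOLLOW(F)
  F → a: FIRST \ {ε} = { 'a' } — disjoint from FOLLOW(F)

D has no nullable alternative, so no FIRST/FOLLOW check is needed there.

No FIRST/FOLLOW conflicts found.

Answer: No FIRST/FOLLOW conflicts.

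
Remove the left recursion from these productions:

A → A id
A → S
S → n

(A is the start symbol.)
A is directly left-recursive. The standard transformation for
  A → A α₁ | ... | A α_m | β₁ | ... | β_n
is
  A  → β₁ A' | ... | β_n A'
  A' → α₁ A' | ... | α_m A' | ε

A → S becomes A → S A'
A → A id becomes A' → id A'
Add A' → ε

Productions for other non-terminals are unchanged:
  S → n

Resulting grammar:
A → S A'
A' → id A'
A' → ε
S → n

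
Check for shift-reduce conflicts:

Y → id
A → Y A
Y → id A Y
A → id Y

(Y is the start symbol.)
Yes — I2: [Y → id .] vs [A → . id Y]; I5: [Y → id .] vs [A → . id Y]; I6: [A → id Y .] vs [A → . id Y]

A shift-reduce conflict occurs when an LR(0) state has both:
  - a complete (reduce) item [A → α .] (dot at the end), and
  - a shift item [B → β . c γ] (dot before a terminal).

Augment with Y' → Y and build the canonical LR(0) collection (I0 = CLOSURE({[Y' → . Y]}), then GOTO on every symbol after a dot until no new states appear). It has 9 states:
  I0: { [Y → . id A Y], [Y → . id], [Y' → . Y] }  — shift
  I1: { [Y' → Y .] }  — accept
  I2: { [A → . Y A], [A → . id Y], [Y → . id A Y], [Y → . id], [Y → id . A Y], [Y → id .] }  — shift, reduce
  I3: { [Y → . id A Y], [Y → . id], [Y → id A . Y] }  — shift
  I4: { [A → . Y A], [A → . id Y], [A → Y . A], [Y → . id A Y], [Y → . id] }  — shift
  I5: { [A → . Y A], [A → . id Y], [A → id . Y], [Y → . id A Y], [Y → . id], [Y → id . A Y], [Y → id .] }  — shift, reduce
  I6: { [A → . Y A], [A → . id Y], [A → Y . A], [A → id Y .], [Y → . id A Y], [Y → . id] }  — shift, reduce
  I7: { [A → Y A .] }  — reduce
  I8: { [Y → id A Y .] }  — reduce

I2 contains reduce item [Y → id .] and shift items [A → . id Y], [Y → . id], [Y → . id A Y] — shift-reduce conflict.
I5 contains reduce item [Y → id .] and shift items [A → . id Y], [Y → . id], [Y → . id A Y] — shift-reduce conflict.
I6 contains reduce item [A → id Y .] and shift items [A → . id Y], [Y → . id], [Y → . id A Y] — shift-reduce conflict.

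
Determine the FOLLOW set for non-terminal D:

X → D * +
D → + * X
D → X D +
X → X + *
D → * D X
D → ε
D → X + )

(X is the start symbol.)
To compute FOLLOW(D), find every occurrence of D on a right-hand side N → α D β: add FIRST(β) \ {ε}, and if β is empty or nullable also add FOLLOW(N). Iterate to a fixed point.

In X → D * +: D is followed by '*' '+', add FIRST('*' '+') \ {ε} = { '*' }
In D → X D +: D is followed by '+', add FIRST('+') \ {ε} = { '+' }
In D → * D X: D is followed by X, add FIRST(X) \ {ε} = { '*', '+' }

Taking the union: FOLLOW(D) = { '*', '+' }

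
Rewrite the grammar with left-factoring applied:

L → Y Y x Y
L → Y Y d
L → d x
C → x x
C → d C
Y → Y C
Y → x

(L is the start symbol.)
L → Y Y L'
L' → x Y
L' → d
L → d x
C → x x
C → d C
Y → Y C
Y → x

Left-factoring transforms A → αβ₁ | αβ₂ into A → αA' and A' → β₁ | β₂
(α is the longest common prefix among the alternatives). Repeat until
no nonterminal has two alternatives with a common prefix.

Round 1: L has alternatives sharing prefix 'Y Y'. Introduce L': L → Y Y L'
  Add: L' → x Y
  Add: L' → d

No remaining common prefixes — done.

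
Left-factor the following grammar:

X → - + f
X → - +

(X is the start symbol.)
X → - + X'
X' → f
X' → ε

Left-factoring transforms A → αβ₁ | αβ₂ into A → αA' and A' → β₁ | β₂
(α is the longest common prefix among the alternatives). Repeat until
no nonterminal has two alternatives with a common prefix.

Round 1: X has alternatives sharing prefix '- +'. Introduce X': X → - + X'
  Add: X' → f
  Add: X' → ε

No remaining common prefixes — done.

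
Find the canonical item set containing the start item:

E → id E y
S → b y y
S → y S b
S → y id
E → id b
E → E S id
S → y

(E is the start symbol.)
{ [E → . E S id], [E → . id E y], [E → . id b], [E' → . E] }

First, augment the grammar with E' → E
I₀ = CLOSURE({ [E' → . E] }):
  [E' → . E] has the dot before E: add [E → . id E y], [E → . id b], [E → . E S id]
No further items can be added.

I₀ = { [E → . E S id], [E → . id E y], [E → . id b], [E' → . E] }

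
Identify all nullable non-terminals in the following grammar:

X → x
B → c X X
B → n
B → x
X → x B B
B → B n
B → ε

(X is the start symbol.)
{ 'B' }

ε-productions: B → ε
So B is immediately nullable.
No further non-terminal can be added: every production for the remaining non-terminals contains a terminal or a non-nullable non-terminal.
Nullable = { 'B' }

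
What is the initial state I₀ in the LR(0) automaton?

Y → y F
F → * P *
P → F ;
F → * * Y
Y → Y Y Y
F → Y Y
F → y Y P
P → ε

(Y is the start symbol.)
{ [Y → . Y Y Y], [Y → . y F], [Y' → . Y] }

First, augment the grammar with Y' → Y
I₀ = CLOSURE({ [Y' → . Y] }):
  [Y' → . Y] has the dot before Y: add [Y → . y F], [Y → . Y Y Y]
No further items can be added.

I₀ = { [Y → . Y Y Y], [Y → . y F], [Y' → . Y] }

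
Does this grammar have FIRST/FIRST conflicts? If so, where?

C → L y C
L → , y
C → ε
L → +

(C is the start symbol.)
A FIRST/FIRST conflict occurs when two productions N → α and N → β for the same non-terminal have FIRST(α) ∩ FIRST(β) ≠ ∅ (with ε ∈ FIRST of a nullable right-hand side, so two nullable alternatives also conflict).

FIRST sets of the non-terminals at (or reachable through a nullable prefix from) the front of some alternative:
  FIRST(L) = { '+', ',' }

Productions for C:
  C → L y C: FIRST = { '+', ',' }
  C → ε: FIRST = { ε }
Productions for L:
  L → , y: FIRST = { ',' }
  L → +: FIRST = { '+' }

All alternatives of each non-terminal have pairwise disjoint FIRST sets.

Answer: No FIRST/FIRST conflicts.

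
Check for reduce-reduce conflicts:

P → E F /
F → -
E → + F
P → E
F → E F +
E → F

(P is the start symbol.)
Yes — I11: [E → + F .] vs [E → F .]

Augment with P' → P and build the canonical LR(0) collection (I0 = CLOSURE({[P' → . P]}), then GOTO on every symbol after a dot until no new states appear). It has 12 states:
  I0: { [E → . + F], [E → . F], [F → . -], [F → . E F +], [P → . E F /], [P → . E], [P' → . P] }  — shift
  I1: { [E → + . F], [E → . + F], [E → . F], [F → . -], [F → . E F +] }  — shift
  I2: { [F → - .] }  — reduce
  I3: { [E → . + F], [E → . F], [F → . -], [F → . E F +], [F → E . F +], [P → E . F /], [P → E .] }  — shift, reduce
  I4: { [E → F .] }  — reduce
  I5: { [P' → P .] }  — accept
  I6: { [E → . + F], [E → . F], [F → . -], [F → . E F +], [F → E . F +] }  — shift
  I7: { [E → F .], [F → E F . +], [P → E F . /] }  — shift, reduce
  I8: { [F → E F + .] }  — reduce
  I9: { [P → E F / .] }  — reduce
  I10: { [E → F .], [F → E F . +] }  — shift, reduce
  I11: { [E → + F .], [E → F .] }  — 2 reduces

I11 contains complete items [E → + F .], [E → F .] — reduce-reduce conflict.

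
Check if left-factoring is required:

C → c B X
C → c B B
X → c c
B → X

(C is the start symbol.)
Left-factoring is needed when two productions for the same non-terminal
share a common prefix on the right-hand side.

Productions for C:
  C → c B X
  C → c B B

Found common prefix 'c B' in productions for C

Answer: Yes, C has productions with common prefix 'c B'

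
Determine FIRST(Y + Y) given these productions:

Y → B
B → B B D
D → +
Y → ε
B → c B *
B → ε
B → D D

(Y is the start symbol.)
FIRST sets of the non-terminals involved (from the grammar, by fixed-point iteration):
  FIRST(Y) = { '+', 'c', ε }

To compute FIRST(Y + Y), process the symbols left to right:
Symbol Y is a non-terminal. Add FIRST(Y) \ {ε} = { '+', 'c' }
Y is nullable (ε ∈ FIRST(Y)), continue to the next symbol.
Symbol + is a terminal. Add '+' and stop.
FIRST(Y + Y) = { '+', 'c' }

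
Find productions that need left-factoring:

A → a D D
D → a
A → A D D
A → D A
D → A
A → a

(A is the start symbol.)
Left-factoring is needed when two productions for the same non-terminal
share a common prefix on the right-hand side.

Productions for A:
  A → a D D
  A → A D D
  A → D A
  A → a
Productions for D:
  D → a
  D → A

Found common prefix 'a' in productions for A

Answer: Yes, A has productions with common prefix 'a'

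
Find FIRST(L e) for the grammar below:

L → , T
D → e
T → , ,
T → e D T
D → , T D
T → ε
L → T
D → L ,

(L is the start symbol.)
{ ',', 'e' }

FIRST sets of the non-terminals involved (from the grammar, by fixed-point iteration):
  FIRST(L) = { ',', 'e', ε }

To compute FIRST(L e), process the symbols left to right:
Symbol L is a non-terminal. Add FIRST(L) \ {ε} = { ',', 'e' }
L is nullable (ε ∈ FIRST(L)), continue to the next symbol.
Symbol e is a terminal. Add 'e' and stop.
FIRST(L e) = { ',', 'e' }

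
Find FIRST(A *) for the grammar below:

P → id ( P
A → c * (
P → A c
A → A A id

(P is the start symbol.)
FIRST sets of the non-terminals involved (from the grammar, by fixed-point iteration):
  FIRST(A) = { 'c' }

To compute FIRST(A *), process the symbols left to right:
Symbol A is a non-terminal. Add FIRST(A) \ {ε} = { 'c' }
A is not nullable (ε ∉ FIRST(A)), so stop here.
FIRST(A *) = { 'c' }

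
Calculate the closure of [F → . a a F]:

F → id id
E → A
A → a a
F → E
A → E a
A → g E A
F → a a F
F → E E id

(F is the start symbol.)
{ [F → . a a F] }

To compute CLOSURE, for each item [A → α.Bβ] where B is a non-terminal, add [B → .γ] for all productions B → γ; repeat for the newly added items until nothing changes.

Start with: [F → . a a F]
The dot precedes the terminal a, so nothing is added.

CLOSURE = { [F → . a a F] }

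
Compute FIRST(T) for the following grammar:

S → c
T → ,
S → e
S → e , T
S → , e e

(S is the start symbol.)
{ ',' }

To compute FIRST(T), examine every production with T on the left-hand side, reading each right-hand side left to right until a non-nullable symbol is reached.

From T → ,:
  - ',' is a terminal: add ',' and stop

Collecting: FIRST(T) = { ',' }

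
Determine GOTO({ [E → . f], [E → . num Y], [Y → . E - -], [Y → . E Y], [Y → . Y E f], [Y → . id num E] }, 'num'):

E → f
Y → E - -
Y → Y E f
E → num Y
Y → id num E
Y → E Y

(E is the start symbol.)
GOTO(I, 'num') = CLOSURE({ [A → αX.β] : [A → α.Xβ] ∈ I, X = 'num' })

Items with dot before 'num', with the dot advanced:
  [E → . num Y] → [E → num . Y]
Closure of the advanced items:
  [E → num . Y] has the dot before Y: add [Y → . E - -], [Y → . Y E f], [Y → . id num E], [Y → . E Y]
  [Y → . E - -] has the dot before E: add [E → . f], [E → . num Y]

GOTO = { [E → . f], [E → . num Y], [E → num . Y], [Y → . E - -], [Y → . E Y], [Y → . Y E f], [Y → . id num E] }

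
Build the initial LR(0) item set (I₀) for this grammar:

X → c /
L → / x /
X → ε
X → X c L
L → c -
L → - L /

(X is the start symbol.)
First, augment the grammar with X' → X
I₀ = CLOSURE({ [X' → . X] }):
  [X' → . X] has the dot before X: add [X → . c /], [X → .], [X → . X c L]
No further items can be added.

I₀ = { [X → . X c L], [X → . c /], [X → .], [X' → . X] }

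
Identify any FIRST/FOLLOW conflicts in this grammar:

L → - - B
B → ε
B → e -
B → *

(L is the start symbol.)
A FIRST/FOLLOW conflict occurs when a non-terminal N has a nullable alternative N → β (β ⇒* ε) and another alternative N → α with FIRST(α) ∩ FOLLOW(N) ≠ ∅: on such a lookahead the parser cannot decide between expanding α and letting N vanish via β.

Nullable non-terminals: B.

B: nullable alternative(s) B → ε; FOLLOW(B) = { $ }
  B → ε: FIRST \ {ε} = { } — this is the only nullable alternative, skip
  B → e -: FIRST \ {ε} = { 'e' } — disjoint from FOLLOW(B)
  B → *: FIRST \ {ε} = { '*' } — disjoint from FOLLOW(B)

L has no nullable alternative, so no FIRST/FOLLOW check is needed there.

No FIRST/FOLLOW conflicts found.

Answer: No FIRST/FOLLOW conflicts.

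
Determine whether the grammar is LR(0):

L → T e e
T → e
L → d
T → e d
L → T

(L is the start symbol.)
No. Shift-reduce conflict between [L → T .] and [L → T . e e]

A grammar is LR(0) if no state in the canonical LR(0) collection has:
  - both a shift item (dot before a terminal) and a complete item (shift-reduce conflict), or
  - two or more complete items (reduce-reduce conflict; the accept item [L' → L .] counts as a complete item here).

Augment with L' → L and build the canonical LR(0) collection (I0 = CLOSURE({[L' → . L]}), then GOTO on every symbol after a dot until no new states appear). It has 8 states:
  I0: { [L → . T e e], [L → . T], [L → . d], [L' → . L], [T → . e d], [T → . e] }  — shift
  I1: { [L' → L .] }  — accept
  I2: { [L → T . e e], [L → T .] }  — shift, reduce
  I3: { [L → d .] }  — reduce
  I4: { [T → e . d], [T → e .] }  — shift, reduce
  I5: { [T → e d .] }  — reduce
  I6: { [L → T e . e] }  — shift
  I7: { [L → T e e .] }  — reduce

Conflict in state I2:
  Shift-reduce conflict between [L → T .] and [L → T . e e]
So the grammar is NOT LR(0).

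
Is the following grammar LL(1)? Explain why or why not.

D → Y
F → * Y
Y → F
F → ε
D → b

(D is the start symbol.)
A grammar is LL(1) if for each non-terminal N with multiple productions, the predict sets of those productions are pairwise disjoint, where PREDICT(N → α) = (FIRST(α) \ {ε}) ∪ (FOLLOW(N) if α ⇒* ε).

Relevant sets:
  FIRST(Y) = { '*', ε }
  FOLLOW(D) = { $ }
  FOLLOW(F) = { $ }

For D:
  PREDICT(D → Y) = { $, '*' }
  PREDICT(D → b) = { 'b' }
For F:
  PREDICT(F → '*' Y) = { '*' }
  PREDICT(F → ε) = { $ }
Y has a single production, so nothing to check there.

All predict sets are disjoint. The grammar IS LL(1).

Answer: Yes, the grammar is LL(1).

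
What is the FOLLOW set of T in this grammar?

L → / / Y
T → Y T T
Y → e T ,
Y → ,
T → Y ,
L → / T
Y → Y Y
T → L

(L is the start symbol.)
{ $, ',', '/', 'e' }

To compute FOLLOW(T), find every occurrence of T on a right-hand side N → α T β: add FIRST(β) \ {ε}, and if β is empty or nullable also add FOLLOW(N). Iterate to a fixed point.

In T → Y T T: T is followed by T, add FIRST(T) \ {ε} = { ',', '/', 'e' }
In T → Y T T: T is at the end; this adds FOLLOW(T) to itself — nothing new
In Y → e T ,: T is followed by ',', add FIRST(',') \ {ε} = { ',' }
In L → / T: T is at the end, add FOLLOW(L)

The FOLLOW sets referred to above (computed the same way, to a fixed point):
  FOLLOW(L) = { $, ',', '/', 'e' }

Taking the union: FOLLOW(T) = { $, ',', '/', 'e' }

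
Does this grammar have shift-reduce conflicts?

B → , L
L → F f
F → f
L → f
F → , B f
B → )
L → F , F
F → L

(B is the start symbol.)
Yes — I10: [L → F , F .] vs [L → F . , F]

A shift-reduce conflict occurs when an LR(0) state has both:
  - a complete (reduce) item [A → α .] (dot at the end), and
  - a shift item [B → β . c γ] (dot before a terminal).

Augment with B' → B and build the canonical LR(0) collection (I0 = CLOSURE({[B' → . B]}), then GOTO on every symbol after a dot until no new states appear). It has 14 states:
  I0: { [B → . )], [B → . , L], [B' → . B] }  — shift
  I1: { [B → ) .] }  — reduce
  I2: { [B → , . L], [F → . , B f], [F → . L], [F → . f], [L → . F , F], [L → . F f], [L → . f] }  — shift
  I3: { [B' → B .] }  — accept
  I4: { [B → . )], [B → . , L], [F → , . B f] }  — shift
  I5: { [L → F . , F], [L → F . f] }  — shift
  I6: { [B → , L .], [F → L .] }  — 2 reduces
  I7: { [F → f .], [L → f .] }  — 2 reduces
  I8: { [F → . , B f], [F → . L], [F → . f], [L → . F , F], [L → . F f], [L → . f], [L → F , . F] }  — shift
  I9: { [L → F f .] }  — reduce
  I10: { [L → F , F .], [L → F . , F], [L → F . f] }  — shift, reduce
  I11: { [F → L .] }  — reduce
  I12: { [F → , B . f] }  — shift
  I13: { [F → , B f .] }  — reduce

I10 contains reduce item [L → F , F .] and shift items [L → F . , F], [L → F . f] — shift-reduce conflict.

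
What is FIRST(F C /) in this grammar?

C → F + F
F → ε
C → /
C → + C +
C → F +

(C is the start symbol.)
FIRST sets of the non-terminals involved (from the grammar, by fixed-point iteration):
  FIRST(F) = { ε }
  FIRST(C) = { '+', '/' }

To compute FIRST(F C /), process the symbols left to right:
Symbol F is a non-terminal. Add FIRST(F) \ {ε} = { }
F is nullable (ε ∈ FIRST(F)), continue to the next symbol.
Symbol C is a non-terminal. Add FIRST(C) \ {ε} = { '+', '/' }
C is not nullable (ε ∉ FIRST(C)), so stop here.
FIRST(F C /) = { '+', '/' }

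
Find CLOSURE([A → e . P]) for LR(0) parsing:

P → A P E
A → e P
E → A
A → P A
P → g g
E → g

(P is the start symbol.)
Start with: [A → e . P]
  [A → e . P] has the dot before P: add [P → . A P E], [P → . g g]
  [P → . A P E] has the dot before A: add [A → . e P], [A → . P A]
No further items can be added.

CLOSURE = { [A → . P A], [A → . e P], [A → e . P], [P → . A P E], [P → . g g] }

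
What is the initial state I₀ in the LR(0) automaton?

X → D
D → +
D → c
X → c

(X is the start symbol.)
First, augment the grammar with X' → X
I₀ = CLOSURE({ [X' → . X] }):
  [X' → . X] has the dot before X: add [X → . D], [X → . c]
  [X → . D] has the dot before D: add [D → . +], [D → . c]
No further items can be added.

I₀ = { [D → . +], [D → . c], [X → . D], [X → . c], [X' → . X] }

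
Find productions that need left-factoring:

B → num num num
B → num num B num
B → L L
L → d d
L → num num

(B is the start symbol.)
Yes, B has productions with common prefix 'num num'

Left-factoring is needed when two productions for the same non-terminal
share a common prefix on the right-hand side.

Productions for B:
  B → num num num
  B → num num B num
  B → L L
Productions for L:
  L → d d
  L → num num

Found common prefix 'num num' in productions for B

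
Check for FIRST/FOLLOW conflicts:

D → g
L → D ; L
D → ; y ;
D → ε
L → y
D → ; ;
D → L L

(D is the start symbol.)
Yes. D → ';' y ';' with FOLLOW(D) on { ';' }; D → ';' ';' with FOLLOW(D) on { ';' }; D → L L with FOLLOW(D) on { ';' }

Nullable non-terminals: D.
FIRST sets used below: FIRST(L) = { ';', 'g', 'y' }

D: nullable alternative(s) D → ε; FOLLOW(D) = { $, ';' }
  D → g: FIRST \ {ε} = { 'g' } — disjoint from FOLLOW(D)
  D → ; y ;: FIRST \ {ε} = { ';' } — overlaps FOLLOW(D) on { ';' }: CONFLICT
  D → ε: FIRST \ {ε} = { } — this is the only nullable alternative, skip
  D → ; ;: FIRST \ {ε} = { ';' } — overlaps FOLLOW(D) on { ';' }: CONFLICT
  D → L L: FIRST \ {ε} = { ';', 'g', 'y' } — overlaps FOLLOW(D) on { ';' }: CONFLICT

L has no nullable alternative, so no FIRST/FOLLOW check is needed there.

So the grammar has 3 FIRST/FOLLOW conflicts (marked CONFLICT above).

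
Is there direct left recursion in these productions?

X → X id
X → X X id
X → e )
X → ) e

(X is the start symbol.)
Yes, X is left-recursive

Direct left recursion occurs when N → N α for some non-terminal N (the right-hand side begins with the left-hand side itself).

X → X id: LEFT RECURSIVE (starts with X)
X → X X id: LEFT RECURSIVE (starts with X)
X → e ): starts with e
X → ) e: starts with ')'

The grammar has direct left recursion on: X.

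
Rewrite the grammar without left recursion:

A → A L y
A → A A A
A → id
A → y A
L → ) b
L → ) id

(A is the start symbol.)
A is directly left-recursive. The standard transformation for
  A → A α₁ | ... | A α_m | β₁ | ... | β_n
is
  A  → β₁ A' | ... | β_n A'
  A' → α₁ A' | ... | α_m A' | ε

A → id becomes A → id A'
A → y A becomes A → y A A'
A → A L y becomes A' → L y A'
A → A A A becomes A' → A A A'
Add A' → ε

Productions for other non-terminals are unchanged:
  L → ) b
  L → ) id

Resulting grammar:
A → id A'
A → y A A'
A' → L y A'
A' → A A A'
A' → ε
L → ) b
L → ) id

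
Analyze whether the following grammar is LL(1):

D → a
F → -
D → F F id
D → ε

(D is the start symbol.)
Relevant sets:
  FIRST(F) = { '-' }
  FOLLOW(D) = { $ }

For D:
  PREDICT(D → a) = { 'a' }
  PREDICT(D → F F id) = { '-' }
  PREDICT(D → ε) = { $ }
F has a single production, so nothing to check there.

All predict sets are disjoint. The grammar IS LL(1).

Answer: Yes, the grammar is LL(1).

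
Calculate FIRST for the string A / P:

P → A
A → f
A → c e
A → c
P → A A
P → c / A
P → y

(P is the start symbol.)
FIRST sets of the non-terminals involved (from the grammar, by fixed-point iteration):
  FIRST(A) = { 'c', 'f' }

To compute FIRST(A / P), process the symbols left to right:
Symbol A is a non-terminal. Add FIRST(A) \ {ε} = { 'c', 'f' }
A is not nullable (ε ∉ FIRST(A)), so stop here.
FIRST(A / P) = { 'c', 'f' }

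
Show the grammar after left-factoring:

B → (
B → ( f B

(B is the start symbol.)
Left-factoring transforms A → αβ₁ | αβ₂ into A → αA' and A' → β₁ | β₂
(α is the longest common prefix among the alternatives). Repeat until
no nonterminal has two alternatives with a common prefix.

Round 1: B has alternatives sharing prefix '('. Introduce B': B → ( B'
  Add: B' → ε
  Add: B' → f B

No remaining common prefixes — done.

Resulting grammar:
B → ( B'
B' → ε
B' → f B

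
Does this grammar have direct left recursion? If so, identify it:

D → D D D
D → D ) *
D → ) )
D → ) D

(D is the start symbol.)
Yes, D is left-recursive

D → D D D: LEFT RECURSIVE (starts with D)
D → D ) *: LEFT RECURSIVE (starts with D)
D → ) ): starts with ')'
D → ) D: starts with ')'

The grammar has direct left recursion on: D.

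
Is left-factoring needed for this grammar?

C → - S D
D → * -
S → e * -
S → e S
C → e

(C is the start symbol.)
Left-factoring is needed when two productions for the same non-terminal
share a common prefix on the right-hand side.

Productions for C:
  C → - S D
  C → e
Productions for S:
  S → e * -
  S → e S

Found common prefix 'e' in productions for S

Answer: Yes, S has productions with common prefix 'e'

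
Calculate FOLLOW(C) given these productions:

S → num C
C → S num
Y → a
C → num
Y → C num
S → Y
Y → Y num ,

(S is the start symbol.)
In S → num C: C is at the end, add FOLLOW(S)
In Y → C num: C is followed by num, add FIRST(num) \ {ε} = { 'num' }

The FOLLOW sets referred to above (computed the same way, to a fixed point):
  FOLLOW(S) = { $, 'num' }

Taking the union: FOLLOW(C) = { $, 'num' }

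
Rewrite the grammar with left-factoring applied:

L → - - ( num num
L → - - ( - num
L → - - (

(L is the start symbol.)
Left-factoring transforms A → αβ₁ | αβ₂ into A → αA' and A' → β₁ | β₂
(α is the longest common prefix among the alternatives). Repeat until
no nonterminal has two alternatives with a common prefix.

Round 1: L has alternatives sharing prefix '- - ('. Introduce L': L → - - ( L'
  Add: L' → num num
  Add: L' → - num
  Add: L' → ε

No remaining common prefixes — done.

Resulting grammar:
L → - - ( L'
L' → num num
L' → - num
L' → ε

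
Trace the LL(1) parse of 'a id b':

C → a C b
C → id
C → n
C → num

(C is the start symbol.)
Stack is shown with the top on the left.

Stack    Input     Action
-------------------------
C $      a id b $  output C → a C b
a C b $  a id b $  match 'a'
C b $    id b $    output C → id
id b $   id b $    match 'id'
b $      b $       match 'b'
$        $         accept

The string is accepted.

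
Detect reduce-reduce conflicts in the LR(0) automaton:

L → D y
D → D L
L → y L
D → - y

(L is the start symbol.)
No reduce-reduce conflicts

Augment with L' → L and build the canonical LR(0) collection (I0 = CLOSURE({[L' → . L]}), then GOTO on every symbol after a dot until no new states appear). It has 9 states:
  I0: { [D → . - y], [D → . D L], [L → . D y], [L → . y L], [L' → . L] }  — shift
  I1: { [D → - . y] }  — shift
  I2: { [D → . - y], [D → . D L], [D → D . L], [L → . D y], [L → . y L], [L → D . y] }  — shift
  I3: { [L' → L .] }  — accept
  I4: { [D → . - y], [D → . D L], [L → . D y], [L → . y L], [L → y . L] }  — shift
  I5: { [L → y L .] }  — reduce
  I6: { [D → D L .] }  — reduce
  I7: { [D → . - y], [D → . D L], [L → . D y], [L → . y L], [L → D y .], [L → y . L] }  — shift, reduce
  I8: { [D → - y .] }  — reduce

No state contains more than one complete item.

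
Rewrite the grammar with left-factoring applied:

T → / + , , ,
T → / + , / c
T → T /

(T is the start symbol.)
Left-factoring transforms A → αβ₁ | αβ₂ into A → αA' and A' → β₁ | β₂
(α is the longest common prefix among the alternatives). Repeat until
no nonterminal has two alternatives with a common prefix.

Round 1: T has alternatives sharing prefix '/ + ,'. Introduce T': T → / + , T'
  Add: T' → , ,
  Add: T' → / c

No remaining common prefixes — done.

Resulting grammar:
T → / + , T'
T' → , ,
T' → / c
T → T /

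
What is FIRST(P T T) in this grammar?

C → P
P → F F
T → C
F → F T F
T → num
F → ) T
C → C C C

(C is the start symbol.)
FIRST sets of the non-terminals involved (from the grammar, by fixed-point iteration):
  FIRST(P) = { ')' }

To compute FIRST(P T T), process the symbols left to right:
Symbol P is a non-terminal. Add FIRST(P) \ {ε} = { ')' }
P is not nullable (ε ∉ FIRST(P)), so stop here.
FIRST(P T T) = { ')' }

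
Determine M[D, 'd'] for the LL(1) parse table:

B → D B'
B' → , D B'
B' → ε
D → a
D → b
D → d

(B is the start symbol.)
To find M[D, 'd'], we find productions for D where 'd' is in the predict set (PREDICT(N → α) = (FIRST(α) \ {ε}) ∪ (FOLLOW(N) if α ⇒* ε)).

D → a: PREDICT = { 'a' }
D → b: PREDICT = { 'b' }
D → d: PREDICT = { 'd' }
  'd' is in predict set, so this production goes in M[D, 'd']

M[D, 'd'] = D → d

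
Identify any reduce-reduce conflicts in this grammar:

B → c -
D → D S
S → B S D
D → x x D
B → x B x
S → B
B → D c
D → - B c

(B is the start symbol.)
Augment with B' → B and build the canonical LR(0) collection (I0 = CLOSURE({[B' → . B]}), then GOTO on every symbol after a dot until no new states appear). It has 21 states:
  I0: { [B → . D c], [B → . c -], [B → . x B x], [B' → . B], [D → . - B c], [D → . D S], [D → . x x D] }  — shift
  I1: { [B → . D c], [B → . c -], [B → . x B x], [D → - . B c], [D → . - B c], [D → . D S], [D → . x x D] }  — shift
  I2: { [B' → B .] }  — accept
  I3: { [B → . D c], [B → . c -], [B → . x B x], [B → D . c], [D → . - B c], [D → . D S], [D → . x x D], [D → D . S], [S → . B S D], [S → . B] }  — shift
  I4: { [B → c . -] }  — shift
  I5: { [B → . D c], [B → . c -], [B → . x B x], [B → x . B x], [D → . - B c], [D → . D S], [D → . x x D], [D → x . x D] }  — shift
  I6: { [B → x B . x] }  — shift
  I7: { [B → . D c], [B → . c -], [B → . x B x], [B → x . B x], [D → . - B c], [D → . D S], [D → . x x D], [D → x . x D], [D → x x . D] }  — shift
  I8: { [B → . D c], [B → . c -], [B → . x B x], [B → D . c], [D → . - B c], [D → . D S], [D → . x x D], [D → D . S], [D → x x D .], [S → . B S D], [S → . B] }  — shift, reduce
  I9: { [B → . D c], [B → . c -], [B → . x B x], [D → . - B c], [D → . D S], [D → . x x D], [S → . B S D], [S → . B], [S → B . S D], [S → B .] }  — shift, reduce
  I10: { [D → D S .] }  — reduce
  I11: { [B → D c .], [B → c . -] }  — shift, reduce
  I12: { [B → c - .] }  — reduce
  I13: { [D → . - B c], [D → . D S], [D → . x x D], [S → B S . D] }  — shift
  I14: { [B → . D c], [B → . c -], [B → . x B x], [D → . - B c], [D → . D S], [D → . x x D], [D → D . S], [S → . B S D], [S → . B], [S → B S D .] }  — shift, reduce
  I15: { [D → x . x D] }  — shift
  I16: { [D → . - B c], [D → . D S], [D → . x x D], [D → x x . D] }  — shift
  I17: { [B → . D c], [B → . c -], [B → . x B x], [D → . - B c], [D → . D S], [D → . x x D], [D → D . S], [D → x x D .], [S → . B S D], [S → . B] }  — shift, reduce
  I18: { [B → x B x .] }  — reduce
  I19: { [D → - B . c] }  — shift
  I20: { [D → - B c .] }  — reduce

No state contains more than one complete item.

Answer: No reduce-reduce conflicts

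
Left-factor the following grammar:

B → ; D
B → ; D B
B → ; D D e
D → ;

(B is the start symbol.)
B → ; D B'
B' → ε
B' → B
B' → D e
D → ;

Left-factoring transforms A → αβ₁ | αβ₂ into A → αA' and A' → β₁ | β₂
(α is the longest common prefix among the alternatives). Repeat until
no nonterminal has two alternatives with a common prefix.

Round 1: B has alternatives sharing prefix '; D'. Introduce B': B → ; D B'
  Add: B' → ε
  Add: B' → B
  Add: B' → D e

No remaining common prefixes — done.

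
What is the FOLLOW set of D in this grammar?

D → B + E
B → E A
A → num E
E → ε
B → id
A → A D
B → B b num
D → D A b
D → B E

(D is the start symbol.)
To compute FOLLOW(D), find every occurrence of D on a right-hand side N → α D β: add FIRST(β) \ {ε}, and if β is empty or nullable also add FOLLOW(N). Iterate to a fixed point.

D is the start symbol, so $ ∈ FOLLOW(D).
In A → A D: D is at the end, add FOLLOW(A)
In D → D A b: D is followed by A b, add FIRST(A b) \ {ε} = { 'num' }

The FOLLOW sets referred to above (computed the same way, to a fixed point):
  FOLLOW(A) = { $, '+', 'b', 'id', 'num' }

Taking the union: FOLLOW(D) = { $, '+', 'b', 'id', 'num' }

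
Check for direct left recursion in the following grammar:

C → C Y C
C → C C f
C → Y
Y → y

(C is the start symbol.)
Direct left recursion occurs when N → N α for some non-terminal N (the right-hand side begins with the left-hand side itself).

C → C Y C: LEFT RECURSIVE (starts with C)
C → C C f: LEFT RECURSIVE (starts with C)
C → Y: starts with Y
Y → y: starts with y

The grammar has direct left recursion on: C.

Answer: Yes, C is left-recursive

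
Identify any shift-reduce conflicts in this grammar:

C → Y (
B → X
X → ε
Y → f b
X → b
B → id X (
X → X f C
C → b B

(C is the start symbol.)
Augment with C' → C and build the canonical LR(0) collection (I0 = CLOSURE({[C' → . C]}), then GOTO on every symbol after a dot until no new states appear). It has 15 states:
  I0: { [C → . Y (], [C → . b B], [C' → . C], [Y → . f b] }  — shift
  I1: { [C' → C .] }  — accept
  I2: { [C → Y . (] }  — shift
  I3: { [B → . X], [B → . id X (], [C → b . B], [X → . X f C], [X → . b], [X → .] }  — shift, reduce
  I4: { [Y → f . b] }  — shift
  I5: { [Y → f b .] }  — reduce
  I6: { [C → b B .] }  — reduce
  I7: { [B → X .], [X → X . f C] }  — shift, reduce
  I8: { [X → b .] }  — reduce
  I9: { [B → id . X (], [X → . X f C], [X → . b], [X → .] }  — shift, reduce
  I10: { [B → id X . (], [X → X . f C] }  — shift
  I11: { [B → id X ( .] }  — reduce
  I12: { [C → . Y (], [C → . b B], [X → X f . C], [Y → . f b] }  — shift
  I13: { [X → X f C .] }  — reduce
  I14: { [C → Y ( .] }  — reduce

I3 contains reduce item [X → .] and shift items [B → . id X (], [X → . b] — shift-reduce conflict.
I7 contains reduce item [B → X .] and shift item [X → X . f C] — shift-reduce conflict.
I9 contains reduce item [X → .] and shift item [X → . b] — shift-reduce conflict.

Answer: Yes — I3: [X → .] vs [B → . id X (]; I7: [B → X .] vs [X → X . f C]; I9: [X → .] vs [X → . b]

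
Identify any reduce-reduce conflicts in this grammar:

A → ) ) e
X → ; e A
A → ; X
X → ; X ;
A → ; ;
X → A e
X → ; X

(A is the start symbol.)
A reduce-reduce conflict occurs when an LR(0) state has two complete items [A → α .] and [B → β .] — both call for a reduction, and with no lookahead the parser cannot choose between them.

Augment with A' → A and build the canonical LR(0) collection (I0 = CLOSURE({[A' → . A]}), then GOTO on every symbol after a dot until no new states appear). It has 14 states:
  I0: { [A → . ) ) e], [A → . ; ;], [A → . ; X], [A' → . A] }  — shift
  I1: { [A → ) . ) e] }  — shift
  I2: { [A → . ) ) e], [A → . ; ;], [A → . ; X], [A → ; . ;], [A → ; . X], [X → . ; X ;], [X → . ; X], [X → . ; e A], [X → . A e] }  — shift
  I3: { [A' → A .] }  — accept
  I4: { [A → . ) ) e], [A → . ; ;], [A → . ; X], [A → ; . ;], [A → ; . X], [A → ; ; .], [X → . ; X ;], [X → . ; X], [X → . ; e A], [X → . A e], [X → ; . X ;], [X → ; . X], [X → ; . e A] }  — shift, reduce
  I5: { [X → A . e] }  — shift
  I6: { [A → ; X .] }  — reduce
  I7: { [X → A e .] }  — reduce
  I8: { [A → ; X .], [X → ; X . ;], [X → ; X .] }  — shift, 2 reduces
  I9: { [A → . ) ) e], [A → . ; ;], [A → . ; X], [X → ; e . A] }  — shift
  I10: { [X → ; e A .] }  — reduce
  I11: { [X → ; X ; .] }  — reduce
  I12: { [A → ) ) . e] }  — shift
  I13: { [A → ) ) e .] }  — reduce

I8 contains complete items [A → ; X .], [X → ; X .] — reduce-reduce conflict.

Answer: Yes — I8: [A → ; X .] vs [X → ; X .]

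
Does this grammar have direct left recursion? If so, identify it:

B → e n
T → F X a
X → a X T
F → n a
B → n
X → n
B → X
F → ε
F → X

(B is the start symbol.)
B → e n: starts with e
T → F X a: starts with F
X → a X T: starts with a
F → n a: starts with n
B → n: starts with n
X → n: starts with n
B → X: starts with X
F → ε: starts with ε
F → X: starts with X

No direct left recursion found.

Answer: No direct left recursion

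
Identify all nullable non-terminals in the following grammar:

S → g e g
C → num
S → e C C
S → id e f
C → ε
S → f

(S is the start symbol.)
ε-productions: C → ε
So C is immediately nullable.
No further non-terminal can be added: every production for the remaining non-terminals contains a terminal or a non-nullable non-terminal.
Nullable = { 'C' }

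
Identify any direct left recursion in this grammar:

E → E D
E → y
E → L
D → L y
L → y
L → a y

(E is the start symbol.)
Direct left recursion occurs when N → N α for some non-terminal N (the right-hand side begins with the left-hand side itself).

E → E D: LEFT RECURSIVE (starts with E)
E → y: starts with y
E → L: starts with L
D → L y: starts with L
L → y: starts with y
L → a y: starts with a

The grammar has direct left recursion on: E.

Answer: Yes, E is left-recursive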